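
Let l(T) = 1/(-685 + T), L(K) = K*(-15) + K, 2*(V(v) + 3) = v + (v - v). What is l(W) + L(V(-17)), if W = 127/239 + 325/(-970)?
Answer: 5111962361/31751607 ≈ 161.00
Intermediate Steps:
V(v) = -3 + v/2 (V(v) = -3 + (v + (v - v))/2 = -3 + (v + 0)/2 = -3 + v/2)
L(K) = -14*K (L(K) = -15*K + K = -14*K)
W = 9103/46366 (W = 127*(1/239) + 325*(-1/970) = 127/239 - 65/194 = 9103/46366 ≈ 0.19633)
l(W) + L(V(-17)) = 1/(-685 + 9103/46366) - 14*(-3 + (½)*(-17)) = 1/(-31751607/46366) - 14*(-3 - 17/2) = -46366/31751607 - 14*(-23/2) = -46366/31751607 + 161 = 5111962361/31751607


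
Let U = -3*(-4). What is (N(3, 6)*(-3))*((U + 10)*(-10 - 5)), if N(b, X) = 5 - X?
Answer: -990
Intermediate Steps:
U = 12
(N(3, 6)*(-3))*((U + 10)*(-10 - 5)) = ((5 - 1*6)*(-3))*((12 + 10)*(-10 - 5)) = ((5 - 6)*(-3))*(22*(-15)) = -1*(-3)*(-330) = 3*(-330) = -990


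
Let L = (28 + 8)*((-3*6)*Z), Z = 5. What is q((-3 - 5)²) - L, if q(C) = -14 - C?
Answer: 3162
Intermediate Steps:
L = -3240 (L = (28 + 8)*(-3*6*5) = 36*(-18*5) = 36*(-90) = -3240)
q((-3 - 5)²) - L = (-14 - (-3 - 5)²) - 1*(-3240) = (-14 - 1*(-8)²) + 3240 = (-14 - 1*64) + 3240 = (-14 - 64) + 3240 = -78 + 3240 = 3162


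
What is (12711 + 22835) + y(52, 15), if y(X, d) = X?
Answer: 35598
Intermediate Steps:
(12711 + 22835) + y(52, 15) = (12711 + 22835) + 52 = 35546 + 52 = 35598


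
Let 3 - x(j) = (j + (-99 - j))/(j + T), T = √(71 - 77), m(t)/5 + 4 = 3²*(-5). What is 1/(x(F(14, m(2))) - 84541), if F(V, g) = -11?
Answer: -10737415/907811660953 + 99*I*√6/907811660953 ≈ -1.1828e-5 + 2.6713e-10*I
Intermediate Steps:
m(t) = -245 (m(t) = -20 + 5*(3²*(-5)) = -20 + 5*(9*(-5)) = -20 + 5*(-45) = -20 - 225 = -245)
T = I*√6 (T = √(-6) = I*√6 ≈ 2.4495*I)
x(j) = 3 + 99/(j + I*√6) (x(j) = 3 - (j + (-99 - j))/(j + I*√6) = 3 - (-99)/(j + I*√6) = 3 + 99/(j + I*√6))
1/(x(F(14, m(2))) - 84541) = 1/(3*(33 - 11 + I*√6)/(-11 + I*√6) - 84541) = 1/(3*(22 + I*√6)/(-11 + I*√6) - 84541) = 1/(-84541 + 3*(22 + I*√6)/(-11 + I*√6))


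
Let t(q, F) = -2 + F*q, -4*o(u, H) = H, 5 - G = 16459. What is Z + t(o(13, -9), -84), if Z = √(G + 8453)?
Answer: -191 + 3*I*√889 ≈ -191.0 + 89.448*I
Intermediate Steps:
G = -16454 (G = 5 - 1*16459 = 5 - 16459 = -16454)
o(u, H) = -H/4
Z = 3*I*√889 (Z = √(-16454 + 8453) = √(-8001) = 3*I*√889 ≈ 89.448*I)
Z + t(o(13, -9), -84) = 3*I*√889 + (-2 - (-21)*(-9)) = 3*I*√889 + (-2 - 84*9/4) = 3*I*√889 + (-2 - 189) = 3*I*√889 - 191 = -191 + 3*I*√889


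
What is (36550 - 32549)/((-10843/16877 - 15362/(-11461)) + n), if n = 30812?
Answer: 110557516471/851430981145 ≈ 0.12985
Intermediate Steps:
(36550 - 32549)/((-10843/16877 - 15362/(-11461)) + n) = (36550 - 32549)/((-10843/16877 - 15362/(-11461)) + 30812) = 4001/((-10843*1/16877 - 15362*(-1/11461)) + 30812) = 4001/((-1549/2411 + 15362/11461) + 30812) = 4001/(19284693/27632471 + 30812) = 4001/(851430981145/27632471) = 4001*(27632471/851430981145) = 110557516471/851430981145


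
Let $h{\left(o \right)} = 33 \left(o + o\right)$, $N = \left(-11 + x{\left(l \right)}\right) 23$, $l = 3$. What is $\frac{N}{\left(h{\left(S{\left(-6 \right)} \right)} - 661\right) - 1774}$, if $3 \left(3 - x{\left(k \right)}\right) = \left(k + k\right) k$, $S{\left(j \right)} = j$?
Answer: $\frac{322}{2831} \approx 0.11374$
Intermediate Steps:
$x{\left(k \right)} = 3 - \frac{2 k^{2}}{3}$ ($x{\left(k \right)} = 3 - \frac{\left(k + k\right) k}{3} = 3 - \frac{2 k k}{3} = 3 - \frac{2 k^{2}}{3}$)
$N = -322$ ($N = \left(-11 + \left(3 - \frac{2 \cdot 3^{2}}{3}\right)\right) 23 = \left(-11 + \left(3 - 6\right)\right) 23 = \left(-11 - 3\right) 23 = \left(-14\right) 23 = -322$)
$h{\left(o \right)} = 66 o$ ($h{\left(o \right)} = 33 \cdot 2 o = 66 o$)
$\frac{N}{\left(h{\left(S{\left(-6 \right)} \right)} - 661\right) - 1774} = - \frac{322}{\left(66 \left(-6\right) - 661\right) - 1774} = - \frac{322}{\left(-396 - 661\right) - 1774} = - \frac{322}{-1057 - 1774} = - \frac{322}{-2831} = \left(-322\right) \left(- \frac{1}{2831}\right) = \frac{322}{2831}$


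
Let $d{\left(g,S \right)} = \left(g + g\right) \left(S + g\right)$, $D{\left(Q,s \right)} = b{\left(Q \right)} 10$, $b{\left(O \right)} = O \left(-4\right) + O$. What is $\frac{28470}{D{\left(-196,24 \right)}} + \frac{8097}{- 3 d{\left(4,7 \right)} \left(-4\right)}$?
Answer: $\frac{215763}{17248} \approx 12.509$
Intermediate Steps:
$b{\left(O \right)} = - 3 O$ ($b{\left(O \right)} = - 4 O + O = - 3 O$)
$D{\left(Q,s \right)} = - 30 Q$ ($D{\left(Q,s \right)} = - 3 Q 10 = - 30 Q$)
$d{\left(g,S \right)} = 2 g \left(S + g\right)$
$\frac{28470}{D{\left(-196,24 \right)}} + \frac{8097}{- 3 d{\left(4,7 \right)} \left(-4\right)} = \frac{28470}{\left(-30\right) \left(-196\right)} + \frac{8097}{- 3 \cdot 2 \cdot 4 \left(7 + 4\right) \left(-4\right)} = \frac{28470}{5880} + \frac{8097}{- 3 \cdot 2 \cdot 4 \cdot 11 \left(-4\right)} = 28470 \cdot \frac{1}{5880} + \frac{8097}{\left(-3\right) 88 \left(-4\right)} = \frac{949}{196} + \frac{8097}{\left(-264\right) \left(-4\right)} = \frac{949}{196} + \frac{8097}{1056} = \frac{949}{196} + 8097 \cdot \frac{1}{1056} = \frac{949}{196} + \frac{2699}{352} = \frac{215763}{17248}$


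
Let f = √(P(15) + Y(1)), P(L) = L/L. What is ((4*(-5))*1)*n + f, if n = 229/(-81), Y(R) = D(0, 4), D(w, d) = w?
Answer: 4661/81 ≈ 57.543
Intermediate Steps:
P(L) = 1
Y(R) = 0
f = 1 (f = √(1 + 0) = √1 = 1)
n = -229/81 (n = 229*(-1/81) = -229/81 ≈ -2.8272)
((4*(-5))*1)*n + f = ((4*(-5))*1)*(-229/81) + 1 = -20*1*(-229/81) + 1 = -20*(-229/81) + 1 = 4580/81 + 1 = 4661/81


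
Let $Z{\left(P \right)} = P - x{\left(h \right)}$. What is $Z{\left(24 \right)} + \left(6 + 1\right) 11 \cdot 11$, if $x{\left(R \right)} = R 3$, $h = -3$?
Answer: $880$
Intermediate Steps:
$x{\left(R \right)} = 3 R$
$Z{\left(P \right)} = 9 + P$ ($Z{\left(P \right)} = P - 3 \left(-3\right) = P - -9 = P + 9 = 9 + P$)
$Z{\left(24 \right)} + \left(6 + 1\right) 11 \cdot 11 = \left(9 + 24\right) + \left(6 + 1\right) 11 \cdot 11 = 33 + 7 \cdot 11 \cdot 11 = 33 + 77 \cdot 11 = 33 + 847 = 880$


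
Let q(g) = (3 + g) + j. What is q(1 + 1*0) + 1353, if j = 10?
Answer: 1367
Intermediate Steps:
q(g) = 13 + g (q(g) = (3 + g) + 10 = 13 + g)
q(1 + 1*0) + 1353 = (13 + (1 + 1*0)) + 1353 = (13 + (1 + 0)) + 1353 = (13 + 1) + 1353 = 14 + 1353 = 1367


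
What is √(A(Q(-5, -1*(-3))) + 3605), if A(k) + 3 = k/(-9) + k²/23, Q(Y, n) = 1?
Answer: 40*√10718/69 ≈ 60.016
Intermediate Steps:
A(k) = -3 - k/9 + k²/23 (A(k) = -3 + (k/(-9) + k²/23) = -3 + (k*(-⅑) + k²*(1/23)) = -3 + (-k/9 + k²/23) = -3 - k/9 + k²/23)
√(A(Q(-5, -1*(-3))) + 3605) = √((-3 - ⅑*1 + (1/23)*1²) + 3605) = √((-3 - ⅑ + (1/23)*1) + 3605) = √((-3 - ⅑ + 1/23) + 3605) = √(-635/207 + 3605) = √(745600/207) = 40*√10718/69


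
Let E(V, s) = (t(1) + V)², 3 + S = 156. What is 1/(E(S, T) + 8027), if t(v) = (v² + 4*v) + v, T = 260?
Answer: 1/33308 ≈ 3.0023e-5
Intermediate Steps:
S = 153 (S = -3 + 156 = 153)
t(v) = v² + 5*v
E(V, s) = (6 + V)² (E(V, s) = (1*(5 + 1) + V)² = (1*6 + V)² = (6 + V)²)
1/(E(S, T) + 8027) = 1/((6 + 153)² + 8027) = 1/(159² + 8027) = 1/(25281 + 8027) = 1/33308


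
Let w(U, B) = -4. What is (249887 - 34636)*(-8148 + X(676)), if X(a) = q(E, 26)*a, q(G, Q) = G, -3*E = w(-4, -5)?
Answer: -4679556740/3 ≈ -1.5599e+9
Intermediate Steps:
E = 4/3 (E = -⅓*(-4) = 4/3 ≈ 1.3333)
X(a) = 4*a/3
(249887 - 34636)*(-8148 + X(676)) = (249887 - 34636)*(-8148 + (4/3)*676) = 215251*(-8148 + 2704/3) = 215251*(-21740/3) = -4679556740/3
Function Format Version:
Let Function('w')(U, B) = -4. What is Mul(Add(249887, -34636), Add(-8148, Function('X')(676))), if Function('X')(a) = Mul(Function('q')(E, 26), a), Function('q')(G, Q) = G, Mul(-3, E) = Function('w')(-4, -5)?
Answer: Rational(-4679556740, 3) ≈ -1.5599e+9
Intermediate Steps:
E = Rational(4, 3) (E = Mul(Rational(-1, 3), -4) = Rational(4, 3) ≈ 1.3333)
Function('X')(a) = Mul(Rational(4, 3), a)
Mul(Add(249887, -34636), Add(-8148, Function('X')(676))) = Mul(Add(249887, -34636), Add(-8148, Mul(Rational(4, 3), 676))) = Mul(215251, Add(-8148, Rational(2704, 3))) = Mul(215251, Rational(-21740, 3)) = Rational(-4679556740, 3)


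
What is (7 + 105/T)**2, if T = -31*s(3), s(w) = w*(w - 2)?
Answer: 33124/961 ≈ 34.468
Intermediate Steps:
s(w) = w*(-2 + w)
T = -93 (T = -93*(-2 + 3) = -93 ≈ -93.000)
(7 + 105/T)**2 = (7 + 105/(-93))**2 = (7 + 105*(-1/93))**2 = (7 - 35/31)**2 = (182/31)**2 = 33124/961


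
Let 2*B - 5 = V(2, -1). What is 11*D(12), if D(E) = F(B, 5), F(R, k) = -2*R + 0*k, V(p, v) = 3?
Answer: -88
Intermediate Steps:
B = 4 (B = 5/2 + (1/2)*3 = 5/2 + 3/2 = 4)
F(R, k) = -2*R (F(R, k) = -2*R + 0 = -2*R)
D(E) = -8 (D(E) = -2*4 = -8)
11*D(12) = 11*(-8) = -88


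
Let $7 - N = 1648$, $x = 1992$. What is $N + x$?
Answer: $351$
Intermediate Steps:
$N = -1641$ ($N = 7 - 1648 = -1641$)
$N + x = -1641 + 1992 = 351$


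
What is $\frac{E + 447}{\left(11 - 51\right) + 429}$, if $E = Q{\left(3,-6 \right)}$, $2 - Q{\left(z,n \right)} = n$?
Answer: $\frac{455}{389} \approx 1.1697$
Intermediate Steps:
$Q{\left(z,n \right)} = 2 - n$
$E = 8$ ($E = 2 - -6 = 2 + 6 = 8$)
$\frac{E + 447}{\left(11 - 51\right) + 429} = \frac{8 + 447}{\left(11 - 51\right) + 429} = \frac{455}{\left(11 - 51\right) + 429} = \frac{455}{-40 + 429} = \frac{455}{389}$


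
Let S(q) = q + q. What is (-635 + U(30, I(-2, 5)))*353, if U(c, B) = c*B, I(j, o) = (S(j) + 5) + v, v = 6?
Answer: -150025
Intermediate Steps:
S(q) = 2*q
I(j, o) = 11 + 2*j (I(j, o) = (2*j + 5) + 6 = (5 + 2*j) + 6 = 11 + 2*j)
U(c, B) = B*c
(-635 + U(30, I(-2, 5)))*353 = (-635 + (11 + 2*(-2))*30)*353 = (-635 + (11 - 4)*30)*353 = (-635 + 7*30)*353 = (-635 + 210)*353 = -425*353 = -150025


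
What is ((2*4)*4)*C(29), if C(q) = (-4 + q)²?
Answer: 20000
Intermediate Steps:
((2*4)*4)*C(29) = ((2*4)*4)*(-4 + 29)² = (8*4)*25² = 32*625 = 20000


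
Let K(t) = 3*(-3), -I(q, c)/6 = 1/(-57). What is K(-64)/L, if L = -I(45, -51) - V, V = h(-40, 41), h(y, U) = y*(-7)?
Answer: 57/1774 ≈ 0.032131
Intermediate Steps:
I(q, c) = 2/19 (I(q, c) = -6/(-57) = -6*(-1/57) = 2/19)
K(t) = -9
h(y, U) = -7*y
V = 280 (V = -7*(-40) = 280)
L = -5322/19 (L = -1*2/19 - 1*280 = -2/19 - 280 = -5322/19 ≈ -280.11)
K(-64)/L = -9/(-5322/19) = -9*(-19/5322) = 57/1774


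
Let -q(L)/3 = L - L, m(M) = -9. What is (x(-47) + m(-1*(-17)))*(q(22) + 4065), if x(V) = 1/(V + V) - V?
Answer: 14516115/94 ≈ 1.5443e+5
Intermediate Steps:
q(L) = 0 (q(L) = -3*(L - L) = -3*0 = 0)
x(V) = 1/(2*V) - V
(x(-47) + m(-1*(-17)))*(q(22) + 4065) = (((½)/(-47) - 1*(-47)) - 9)*(0 + 4065) = (((½)*(-1/47) + 47) - 9)*4065 = ((-1/94 + 47) - 9)*4065 = (4417/94 - 9)*4065 = (3571/94)*4065 = 14516115/94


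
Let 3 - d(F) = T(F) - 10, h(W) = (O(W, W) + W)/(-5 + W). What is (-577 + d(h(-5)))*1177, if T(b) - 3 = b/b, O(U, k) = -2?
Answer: -668536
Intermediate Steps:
T(b) = 4 (T(b) = 3 + b/b = 3 + 1 = 4)
h(W) = (-2 + W)/(-5 + W)
d(F) = 9 (d(F) = 3 - (4 - 10) = 3 - 1*(-6) = 3 + 6 = 9)
(-577 + d(h(-5)))*1177 = (-577 + 9)*1177 = -568*1177 = -668536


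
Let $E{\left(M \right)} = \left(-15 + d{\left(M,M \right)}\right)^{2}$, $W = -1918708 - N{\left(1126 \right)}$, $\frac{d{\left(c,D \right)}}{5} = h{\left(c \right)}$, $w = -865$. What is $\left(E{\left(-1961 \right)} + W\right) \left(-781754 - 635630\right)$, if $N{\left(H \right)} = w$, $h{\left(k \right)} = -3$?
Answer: $2717044337112$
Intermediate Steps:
$d{\left(c,D \right)} = -15$ ($d{\left(c,D \right)} = 5 \left(-3\right) = -15$)
$N{\left(H \right)} = -865$
$W = -1917843$ ($W = -1918708 - -865 = -1918708 + 865 = -1917843$)
$E{\left(M \right)} = 900$ ($E{\left(M \right)} = \left(-15 - 15\right)^{2} = \left(-30\right)^{2} = 900$)
$\left(E{\left(-1961 \right)} + W\right) \left(-781754 - 635630\right) = \left(900 - 1917843\right) \left(-781754 - 635630\right) = \left(-1916943\right) \left(-1417384\right) = 2717044337112$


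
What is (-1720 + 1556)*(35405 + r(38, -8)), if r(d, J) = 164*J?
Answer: -5591252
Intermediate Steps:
(-1720 + 1556)*(35405 + r(38, -8)) = (-1720 + 1556)*(35405 + 164*(-8)) = -164*(35405 - 1312) = -164*34093 = -5591252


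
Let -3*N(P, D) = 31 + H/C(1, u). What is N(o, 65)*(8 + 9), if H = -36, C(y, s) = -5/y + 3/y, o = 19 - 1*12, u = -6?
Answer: -833/3 ≈ -277.67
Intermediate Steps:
o = 7 (o = 19 - 12 = 7)
C(y, s) = -2/y
N(P, D) = -49/3 (N(P, D) = -(31 - 36/((-2/1)))/3 = -(31 - 36/((-2*1)))/3 = -(31 - 36/(-2))/3 = -(31 - 36*(-½))/3 = -(31 + 18)/3 = -⅓*49 = -49/3)
N(o, 65)*(8 + 9) = -49*(8 + 9)/3 = -49/3*17 = -833/3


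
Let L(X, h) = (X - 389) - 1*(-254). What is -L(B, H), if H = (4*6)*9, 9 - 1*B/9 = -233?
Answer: -2043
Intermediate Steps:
B = 2178 (B = 81 - 9*(-233) = 81 + 2097 = 2178)
H = 216 (H = 24*9 = 216)
L(X, h) = -135 + X (L(X, h) = (-389 + X) + 254 = -135 + X)
-L(B, H) = -(-135 + 2178) = -1*2043 = -2043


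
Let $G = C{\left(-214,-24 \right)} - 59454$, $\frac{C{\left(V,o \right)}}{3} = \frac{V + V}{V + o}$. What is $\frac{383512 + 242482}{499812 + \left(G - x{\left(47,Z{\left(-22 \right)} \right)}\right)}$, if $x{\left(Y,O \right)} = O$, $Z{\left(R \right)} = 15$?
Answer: $\frac{74493286}{52401459} \approx 1.4216$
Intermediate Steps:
$C{\left(V,o \right)} = \frac{6 V}{V + o}$ ($C{\left(V,o \right)} = 3 \frac{V + V}{V + o} = 3 \frac{2 V}{V + o} = \frac{6 V}{V + o}$)
$G = - \frac{7074384}{119}$ ($G = 6 \left(-214\right) \frac{1}{-214 - 24} - 59454 = 6 \left(-214\right) \frac{1}{-238} - 59454 = 6 \left(-214\right) \left(- \frac{1}{238}\right) - 59454 = \frac{642}{119} - 59454 = - \frac{7074384}{119} \approx -59449.0$)
$\frac{383512 + 242482}{499812 + \left(G - x{\left(47,Z{\left(-22 \right)} \right)}\right)} = \frac{383512 + 242482}{499812 - \frac{7076169}{119}} = \frac{625994}{499812 - \frac{7076169}{119}} = \frac{625994}{\frac{52401459}{119}} = 625994 \cdot \frac{119}{52401459} = \frac{74493286}{52401459}$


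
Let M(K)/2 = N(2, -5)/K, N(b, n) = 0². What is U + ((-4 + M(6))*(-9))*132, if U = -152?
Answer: 4600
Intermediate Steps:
N(b, n) = 0
M(K) = 0 (M(K) = 2*(0/K) = 2*0 = 0)
U + ((-4 + M(6))*(-9))*132 = -152 + ((-4 + 0)*(-9))*132 = -152 - 4*(-9)*132 = -152 + 36*132 = -152 + 4752 = 4600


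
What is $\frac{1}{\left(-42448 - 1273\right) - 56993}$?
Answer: $- \frac{1}{100714} \approx -9.9291 \cdot 10^{-6}$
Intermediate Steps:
$\frac{1}{\left(-42448 - 1273\right) - 56993} = \frac{1}{-43721 - 56993} = \frac{1}{-100714} = - \frac{1}{100714}$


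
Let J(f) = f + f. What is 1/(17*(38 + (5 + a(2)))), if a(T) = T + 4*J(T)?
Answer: 1/1037 ≈ 0.00096432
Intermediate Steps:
J(f) = 2*f
a(T) = 9*T (a(T) = T + 4*(2*T) = T + 8*T = 9*T)
1/(17*(38 + (5 + a(2)))) = 1/(17*(38 + (5 + 9*2))) = 1/(17*(38 + (5 + 18))) = 1/(17*(38 + 23)) = 1/(17*61) = 1/1037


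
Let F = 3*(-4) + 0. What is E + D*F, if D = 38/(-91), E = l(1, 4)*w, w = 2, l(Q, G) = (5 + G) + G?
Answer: 2822/91 ≈ 31.011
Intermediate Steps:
l(Q, G) = 5 + 2*G
F = -12 (F = -12 + 0 = -12)
E = 26 (E = (5 + 2*4)*2 = (5 + 8)*2 = 13*2 = 26)
D = -38/91 (D = 38*(-1/91) = -38/91 ≈ -0.41758)
E + D*F = 26 - 38/91*(-12) = 26 + 456/91 = 2822/91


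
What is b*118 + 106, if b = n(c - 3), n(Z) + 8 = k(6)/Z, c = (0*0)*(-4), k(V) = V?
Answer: -1074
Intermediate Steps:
c = 0 (c = 0*(-4) = 0)
n(Z) = -8 + 6/Z
b = -10 (b = -8 + 6/(0 - 3) = -8 + 6/(-3) = -8 + 6*(-⅓) = -8 - 2 = -10)
b*118 + 106 = -10*118 + 106 = -1180 + 106 = -1074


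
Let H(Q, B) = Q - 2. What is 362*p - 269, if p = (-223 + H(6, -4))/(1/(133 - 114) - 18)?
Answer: 1414553/341 ≈ 4148.3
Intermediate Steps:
H(Q, B) = -2 + Q
p = 4161/341 (p = (-223 + (-2 + 6))/(1/(133 - 114) - 18) = (-223 + 4)/(1/19 - 18) = -219/(1/19 - 18) = -219/(-341/19) = -219*(-19/341) = 4161/341 ≈ 12.202)
362*p - 269 = 362*(4161/341) - 269 = 1506282/341 - 269 = 1414553/341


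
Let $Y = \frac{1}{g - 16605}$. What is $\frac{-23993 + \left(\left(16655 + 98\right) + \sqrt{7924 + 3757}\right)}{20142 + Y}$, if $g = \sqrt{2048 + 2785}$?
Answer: $- \frac{40207891924451160}{111860132143759669} - \frac{21720 \sqrt{537}}{111860132143759669} + \frac{3 \sqrt{6272697}}{111860132143759669} + \frac{5553576232659 \sqrt{11681}}{111860132143759669} \approx -0.35408$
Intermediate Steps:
$g = 3 \sqrt{537}$ ($g = \sqrt{4833} = 3 \sqrt{537} \approx 69.52$)
$Y = \frac{1}{-16605 + 3 \sqrt{537}}$ ($Y = \frac{1}{3 \sqrt{537} - 16605} = \frac{1}{-16605 + 3 \sqrt{537}} \approx -6.0476 \cdot 10^{-5}$)
$\frac{-23993 + \left(\left(16655 + 98\right) + \sqrt{7924 + 3757}\right)}{20142 + Y} = \frac{-23993 + \left(\left(16655 + 98\right) + \sqrt{7924 + 3757}\right)}{20142 - \left(\frac{615}{10211896} + \frac{\sqrt{537}}{91907064}\right)} = \frac{-23993 + \left(16753 + \sqrt{11681}\right)}{\frac{205688008617}{10211896} - \frac{\sqrt{537}}{91907064}} = \frac{-7240 + \sqrt{11681}}{\frac{205688008617}{10211896} - \frac{\sqrt{537}}{91907064}}$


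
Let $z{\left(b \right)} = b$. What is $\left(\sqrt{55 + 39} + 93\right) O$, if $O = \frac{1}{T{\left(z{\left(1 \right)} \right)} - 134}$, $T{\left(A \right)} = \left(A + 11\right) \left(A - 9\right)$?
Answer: $- \frac{93}{230} - \frac{\sqrt{94}}{230} \approx -0.4465$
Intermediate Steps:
$T{\left(A \right)} = \left(-9 + A\right) \left(11 + A\right)$ ($T{\left(A \right)} = \left(11 + A\right) \left(-9 + A\right) = \left(-9 + A\right) \left(11 + A\right)$)
$O = - \frac{1}{230}$ ($O = \frac{1}{\left(-99 + 1^{2} + 2 \cdot 1\right) - 134} = \frac{1}{\left(-99 + 1 + 2\right) - 134} = \frac{1}{-96 - 134} = \frac{1}{-230} = - \frac{1}{230} \approx -0.0043478$)
$\left(\sqrt{55 + 39} + 93\right) O = \left(\sqrt{55 + 39} + 93\right) \left(- \frac{1}{230}\right) = \left(\sqrt{94} + 93\right) \left(- \frac{1}{230}\right) = \left(93 + \sqrt{94}\right) \left(- \frac{1}{230}\right) = - \frac{93}{230} - \frac{\sqrt{94}}{230}$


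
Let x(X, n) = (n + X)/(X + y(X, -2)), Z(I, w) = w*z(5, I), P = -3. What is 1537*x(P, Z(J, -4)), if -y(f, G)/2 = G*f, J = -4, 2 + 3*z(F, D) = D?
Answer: -1537/3 ≈ -512.33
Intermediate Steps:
z(F, D) = -⅔ + D/3
y(f, G) = -2*G*f
Z(I, w) = w*(-⅔ + I/3)
x(X, n) = (X + n)/(5*X) (x(X, n) = (n + X)/(X - 2*(-2)*X) = (X + n)/(X + 4*X) = (X + n)/((5*X)) = (X + n)*(1/(5*X)) = (X + n)/(5*X))
1537*x(P, Z(J, -4)) = 1537*((⅕)*(-3 + (⅓)*(-4)*(-2 - 4))/(-3)) = 1537*((⅕)*(-⅓)*(-3 + (⅓)*(-4)*(-6))) = 1537*((⅕)*(-⅓)*(-3 + 8)) = 1537*((⅕)*(-⅓)*5) = 1537*(-⅓) = -1537/3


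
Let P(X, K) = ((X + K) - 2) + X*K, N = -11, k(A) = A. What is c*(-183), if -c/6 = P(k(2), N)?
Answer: -36234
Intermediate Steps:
P(X, K) = -2 + K + X + K*X (P(X, K) = ((K + X) - 2) + K*X = (-2 + K + X) + K*X = -2 + K + X + K*X)
c = 198 (c = -6*(-2 - 11 + 2 - 11*2) = -6*(-2 - 11 + 2 - 22) = -6*(-33) = 198)
c*(-183) = 198*(-183) = -36234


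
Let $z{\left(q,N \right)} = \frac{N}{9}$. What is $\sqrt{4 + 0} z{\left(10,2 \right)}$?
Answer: $\frac{4}{9} \approx 0.44444$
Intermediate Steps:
$z{\left(q,N \right)} = \frac{N}{9}$ ($z{\left(q,N \right)} = N \frac{1}{9} = \frac{N}{9}$)
$\sqrt{4 + 0} z{\left(10,2 \right)} = \sqrt{4 + 0} \cdot \frac{1}{9} \cdot 2 = \sqrt{4} \cdot \frac{2}{9} = 2 \cdot \frac{2}{9} = \frac{4}{9}$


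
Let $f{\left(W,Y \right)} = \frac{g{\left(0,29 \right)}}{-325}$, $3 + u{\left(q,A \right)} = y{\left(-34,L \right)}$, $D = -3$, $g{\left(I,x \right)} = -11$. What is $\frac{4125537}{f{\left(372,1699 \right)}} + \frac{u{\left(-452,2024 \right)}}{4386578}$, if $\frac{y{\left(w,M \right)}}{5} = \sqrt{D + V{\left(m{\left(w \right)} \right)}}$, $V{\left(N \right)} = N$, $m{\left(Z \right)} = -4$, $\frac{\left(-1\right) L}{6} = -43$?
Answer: $\frac{5881521698775417}{48252358} + \frac{5 i \sqrt{7}}{4386578} \approx 1.2189 \cdot 10^{8} + 3.0157 \cdot 10^{-6} i$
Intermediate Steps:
$L = 258$ ($L = \left(-6\right) \left(-43\right) = 258$)
$y{\left(w,M \right)} = 5 i \sqrt{7}$ ($y{\left(w,M \right)} = 5 \sqrt{-3 - 4} = 5 \sqrt{-7} = 5 i \sqrt{7}$)
$u{\left(q,A \right)} = -3 + 5 i \sqrt{7}$
$f{\left(W,Y \right)} = \frac{11}{325}$ ($f{\left(W,Y \right)} = - \frac{11}{-325} = \left(-11\right) \left(- \frac{1}{325}\right) = \frac{11}{325}$)
$\frac{4125537}{f{\left(372,1699 \right)}} + \frac{u{\left(-452,2024 \right)}}{4386578} = \frac{4125537}{\frac{11}{325}} + \frac{-3 + 5 i \sqrt{7}}{4386578} = 4125537 \cdot \frac{325}{11} + \left(-3 + 5 i \sqrt{7}\right) \frac{1}{4386578} = \frac{1340799525}{11} - \left(\frac{3}{4386578} - \frac{5 i \sqrt{7}}{4386578}\right) = \frac{5881521698775417}{48252358} + \frac{5 i \sqrt{7}}{4386578}$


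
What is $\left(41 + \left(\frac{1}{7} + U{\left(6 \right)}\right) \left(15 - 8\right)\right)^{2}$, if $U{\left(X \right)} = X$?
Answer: $7056$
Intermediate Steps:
$\left(41 + \left(\frac{1}{7} + U{\left(6 \right)}\right) \left(15 - 8\right)\right)^{2} = \left(41 + \left(\frac{1}{7} + 6\right) \left(15 - 8\right)\right)^{2} = \left(41 + \left(\frac{1}{7} + 6\right) 7\right)^{2} = \left(41 + \frac{43}{7} \cdot 7\right)^{2} = \left(41 + 43\right)^{2} = 84^{2} = 7056$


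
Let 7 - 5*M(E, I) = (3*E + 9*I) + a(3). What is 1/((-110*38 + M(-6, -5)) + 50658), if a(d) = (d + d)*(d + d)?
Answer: 5/232424 ≈ 2.1512e-5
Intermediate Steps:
a(d) = 4*d**2 (a(d) = (2*d)*(2*d) = 4*d**2)
M(E, I) = -29/5 - 9*I/5 - 3*E/5 (M(E, I) = 7/5 - ((3*E + 9*I) + 4*3**2)/5 = 7/5 - ((3*E + 9*I) + 4*9)/5 = 7/5 - ((3*E + 9*I) + 36)/5 = 7/5 - (36 + 3*E + 9*I)/5 = 7/5 + (-36/5 - 9*I/5 - 3*E/5) = -29/5 - 9*I/5 - 3*E/5)
1/((-110*38 + M(-6, -5)) + 50658) = 1/((-110*38 + (-29/5 - 9/5*(-5) - 3/5*(-6))) + 50658) = 1/((-4180 + (-29/5 + 9 + 18/5)) + 50658) = 1/((-4180 + 34/5) + 50658) = 1/(-20866/5 + 50658) = 1/(232424/5) = 5/232424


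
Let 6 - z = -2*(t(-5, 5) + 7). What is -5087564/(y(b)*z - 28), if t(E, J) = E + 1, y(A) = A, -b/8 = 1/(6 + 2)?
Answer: 1271891/10 ≈ 1.2719e+5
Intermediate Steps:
b = -1 (b = -8/(6 + 2) = -8/8 = -8*⅛ = -1)
t(E, J) = 1 + E
z = 12 (z = 6 - (-2)*((1 - 5) + 7) = 6 - (-2)*(-4 + 7) = 6 - (-2)*3 = 6 - 1*(-6) = 6 + 6 = 12)
-5087564/(y(b)*z - 28) = -5087564/(-1*12 - 28) = -5087564/(-12 - 28) = -5087564/(-40) = -5087564*(-1/40) = 1271891/10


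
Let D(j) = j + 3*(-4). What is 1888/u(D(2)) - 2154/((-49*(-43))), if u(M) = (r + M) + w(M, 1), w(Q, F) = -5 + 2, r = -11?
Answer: -503714/6321 ≈ -79.689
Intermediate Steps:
D(j) = -12 + j (D(j) = j - 12 = -12 + j)
w(Q, F) = -3
u(M) = -14 + M (u(M) = (-11 + M) - 3 = -14 + M)
1888/u(D(2)) - 2154/((-49*(-43))) = 1888/(-14 + (-12 + 2)) - 2154/((-49*(-43))) = 1888/(-14 - 10) - 2154/2107 = 1888/(-24) - 2154*1/2107 = 1888*(-1/24) - 2154/2107 = -236/3 - 2154/2107 = -503714/6321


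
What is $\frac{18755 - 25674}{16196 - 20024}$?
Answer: $\frac{629}{348} \approx 1.8075$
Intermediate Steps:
$\frac{18755 - 25674}{16196 - 20024} = - \frac{6919}{16196 - 20024} = - \frac{6919}{-3828} = \left(-6919\right) \left(- \frac{1}{3828}\right) = \frac{629}{348}$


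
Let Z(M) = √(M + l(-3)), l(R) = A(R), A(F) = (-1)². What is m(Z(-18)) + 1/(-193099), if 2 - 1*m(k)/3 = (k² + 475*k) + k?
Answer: 11006642/193099 - 1428*I*√17 ≈ 57.0 - 5887.8*I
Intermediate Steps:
A(F) = 1
l(R) = 1
Z(M) = √(1 + M) (Z(M) = √(M + 1) = √(1 + M))
m(k) = 6 - 1428*k - 3*k² (m(k) = 6 - 3*((k² + 475*k) + k) = 6 - 3*(k² + 476*k) = 6 + (-1428*k - 3*k²) = 6 - 1428*k - 3*k²)
m(Z(-18)) + 1/(-193099) = (6 - 1428*√(1 - 18) - 3*(√(1 - 18))²) + 1/(-193099) = (6 - 1428*I*√17 - 3*(√(-17))²) - 1/193099 = (6 - 1428*I*√17 - 3*(I*√17)²) - 1/193099 = (6 - 1428*I*√17 - 3*(-17)) - 1/193099 = (6 - 1428*I*√17 + 51) - 1/193099 = (57 - 1428*I*√17) - 1/193099 = 11006642/193099 - 1428*I*√17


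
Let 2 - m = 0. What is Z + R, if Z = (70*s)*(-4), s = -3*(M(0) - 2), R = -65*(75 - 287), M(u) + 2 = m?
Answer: 12100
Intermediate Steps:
m = 2 (m = 2 - 1*0 = 2 + 0 = 2)
M(u) = 0 (M(u) = -2 + 2 = 0)
R = 13780 (R = -65*(-212) = 13780)
s = 6 (s = -3*(0 - 2) = -3*(-2) = 6)
Z = -1680 (Z = (70*6)*(-4) = 420*(-4) = -1680)
Z + R = -1680 + 13780 = 12100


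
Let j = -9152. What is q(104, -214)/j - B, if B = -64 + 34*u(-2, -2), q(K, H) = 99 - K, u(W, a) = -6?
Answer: 2452741/9152 ≈ 268.00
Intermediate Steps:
B = -268 (B = -64 + 34*(-6) = -64 - 204 = -268)
q(104, -214)/j - B = (99 - 1*104)/(-9152) - 1*(-268) = (99 - 104)*(-1/9152) + 268 = -5*(-1/9152) + 268 = 5/9152 + 268 = 2452741/9152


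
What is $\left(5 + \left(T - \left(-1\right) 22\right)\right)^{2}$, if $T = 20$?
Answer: $2209$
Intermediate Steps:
$\left(5 + \left(T - \left(-1\right) 22\right)\right)^{2} = \left(5 - \left(-20 - 22\right)\right)^{2} = \left(5 + \left(20 - -22\right)\right)^{2} = \left(5 + \left(20 + 22\right)\right)^{2} = \left(5 + 42\right)^{2} = 47^{2} = 2209$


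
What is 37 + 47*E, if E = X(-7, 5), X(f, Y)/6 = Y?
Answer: 1447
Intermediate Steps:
X(f, Y) = 6*Y
E = 30 (E = 6*5 = 30)
37 + 47*E = 37 + 47*30 = 37 + 1410 = 1447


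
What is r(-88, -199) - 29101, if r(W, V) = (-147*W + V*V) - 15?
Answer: 23421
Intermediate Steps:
r(W, V) = -15 + V² - 147*W (r(W, V) = (-147*W + V²) - 15 = (V² - 147*W) - 15 = -15 + V² - 147*W)
r(-88, -199) - 29101 = (-15 + (-199)² - 147*(-88)) - 29101 = (-15 + 39601 + 12936) - 29101 = 52522 - 29101 = 23421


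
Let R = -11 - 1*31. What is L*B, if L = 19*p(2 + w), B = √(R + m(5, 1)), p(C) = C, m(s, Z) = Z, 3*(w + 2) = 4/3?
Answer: 76*I*√41/9 ≈ 54.071*I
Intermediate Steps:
w = -14/9 (w = -2 + (4/3)/3 = -2 + (4*(⅓))/3 = -2 + (⅓)*(4/3) = -2 + 4/9 = -14/9 ≈ -1.5556)
R = -42 (R = -11 - 31 = -42)
B = I*√41 (B = √(-42 + 1) = √(-41) = I*√41 ≈ 6.4031*I)
L = 76/9 (L = 19*(2 - 14/9) = 19*(4/9) = 76/9 ≈ 8.4444)
L*B = 76*(I*√41)/9 = 76*I*√41/9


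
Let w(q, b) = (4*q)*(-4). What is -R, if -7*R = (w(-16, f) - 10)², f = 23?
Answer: 60516/7 ≈ 8645.1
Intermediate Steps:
w(q, b) = -16*q
R = -60516/7 (R = -(-16*(-16) - 10)²/7 = -(256 - 10)²/7 = -⅐*246² = -⅐*60516 = -60516/7 ≈ -8645.1)
-R = -1*(-60516/7) = 60516/7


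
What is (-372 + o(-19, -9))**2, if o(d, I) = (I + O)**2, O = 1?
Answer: 94864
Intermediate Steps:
o(d, I) = (1 + I)**2 (o(d, I) = (I + 1)**2 = (1 + I)**2)
(-372 + o(-19, -9))**2 = (-372 + (1 - 9)**2)**2 = (-372 + (-8)**2)**2 = (-372 + 64)**2 = (-308)**2 = 94864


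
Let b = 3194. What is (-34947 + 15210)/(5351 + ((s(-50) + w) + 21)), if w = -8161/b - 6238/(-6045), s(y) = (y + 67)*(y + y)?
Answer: -381076667010/70868575487 ≈ -5.3772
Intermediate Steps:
s(y) = 2*y*(67 + y) (s(y) = (67 + y)*(2*y) = 2*y*(67 + y))
w = -29409073/19307730 (w = -8161/3194 - 6238/(-6045) = -8161*1/3194 - 6238*(-1/6045) = -8161/3194 + 6238/6045 = -29409073/19307730 ≈ -1.5232)
(-34947 + 15210)/(5351 + ((s(-50) + w) + 21)) = (-34947 + 15210)/(5351 + ((2*(-50)*(67 - 50) - 29409073/19307730) + 21)) = -19737/(5351 + ((2*(-50)*17 - 29409073/19307730) + 21)) = -19737/(5351 + ((-1700 - 29409073/19307730) + 21)) = -19737/(5351 + (-32852550073/19307730 + 21)) = -19737/(5351 - 32447087743/19307730) = -19737/70868575487/19307730 = -19737*19307730/70868575487 = -381076667010/70868575487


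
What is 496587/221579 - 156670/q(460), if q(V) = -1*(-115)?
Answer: -6931534885/5096317 ≈ -1360.1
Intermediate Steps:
q(V) = 115
496587/221579 - 156670/q(460) = 496587/221579 - 156670/115 = 496587*(1/221579) - 156670*1/115 = 496587/221579 - 31334/23 = -6931534885/5096317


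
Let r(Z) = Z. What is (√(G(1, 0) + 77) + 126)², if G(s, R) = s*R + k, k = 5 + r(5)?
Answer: (126 + √87)² ≈ 18314.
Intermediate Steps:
k = 10 (k = 5 + 5 = 10)
G(s, R) = 10 + R*s (G(s, R) = s*R + 10 = R*s + 10 = 10 + R*s)
(√(G(1, 0) + 77) + 126)² = (√((10 + 0*1) + 77) + 126)² = (√((10 + 0) + 77) + 126)² = (√(10 + 77) + 126)² = (√87 + 126)² = (126 + √87)²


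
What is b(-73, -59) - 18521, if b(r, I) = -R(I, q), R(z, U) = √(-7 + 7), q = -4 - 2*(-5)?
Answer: -18521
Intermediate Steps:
q = 6 (q = -4 + 10 = 6)
R(z, U) = 0 (R(z, U) = √0 = 0)
b(r, I) = 0 (b(r, I) = -1*0 = 0)
b(-73, -59) - 18521 = 0 - 18521 = -18521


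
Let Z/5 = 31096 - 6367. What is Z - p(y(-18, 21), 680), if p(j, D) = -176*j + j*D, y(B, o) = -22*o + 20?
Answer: 346413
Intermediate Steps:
y(B, o) = 20 - 22*o
p(j, D) = -176*j + D*j
Z = 123645 (Z = 5*(31096 - 6367) = 5*24729 = 123645)
Z - p(y(-18, 21), 680) = 123645 - (20 - 22*21)*(-176 + 680) = 123645 - (20 - 462)*504 = 123645 - (-442)*504 = 123645 - 1*(-222768) = 123645 + 222768 = 346413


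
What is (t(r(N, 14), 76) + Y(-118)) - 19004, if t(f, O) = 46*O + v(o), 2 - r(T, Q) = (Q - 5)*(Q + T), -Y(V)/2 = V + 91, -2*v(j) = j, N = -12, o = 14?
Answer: -15461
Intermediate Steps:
v(j) = -j/2
Y(V) = -182 - 2*V (Y(V) = -2*(V + 91) = -2*(91 + V) = -182 - 2*V)
r(T, Q) = 2 - (-5 + Q)*(Q + T) (r(T, Q) = 2 - (Q - 5)*(Q + T) = 2 - (-5 + Q)*(Q + T))
t(f, O) = -7 + 46*O (t(f, O) = 46*O - ½*14 = 46*O - 7 = -7 + 46*O)
(t(r(N, 14), 76) + Y(-118)) - 19004 = ((-7 + 46*76) + (-182 - 2*(-118))) - 19004 = ((-7 + 3496) + (-182 + 236)) - 19004 = (3489 + 54) - 19004 = 3543 - 19004 = -15461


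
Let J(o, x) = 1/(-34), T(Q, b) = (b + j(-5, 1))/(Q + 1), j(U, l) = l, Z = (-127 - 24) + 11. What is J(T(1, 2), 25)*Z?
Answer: 70/17 ≈ 4.1176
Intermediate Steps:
Z = -140 (Z = -151 + 11 = -140)
T(Q, b) = (1 + b)/(1 + Q) (T(Q, b) = (b + 1)/(Q + 1) = (1 + b)/(1 + Q))
J(o, x) = -1/34
J(T(1, 2), 25)*Z = -1/34*(-140) = 70/17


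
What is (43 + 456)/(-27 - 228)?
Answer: -499/255 ≈ -1.9569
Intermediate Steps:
(43 + 456)/(-27 - 228) = 499/(-255) = 499*(-1/255) = -499/255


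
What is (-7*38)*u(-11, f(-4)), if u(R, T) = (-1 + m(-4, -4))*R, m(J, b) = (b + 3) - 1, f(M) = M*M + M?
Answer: -8778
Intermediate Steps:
f(M) = M + M**2 (f(M) = M**2 + M = M + M**2)
m(J, b) = 2 + b (m(J, b) = (3 + b) - 1 = 2 + b)
u(R, T) = -3*R (u(R, T) = (-1 + (2 - 4))*R = (-1 - 2)*R = -3*R)
(-7*38)*u(-11, f(-4)) = (-7*38)*(-3*(-11)) = -266*33 = -8778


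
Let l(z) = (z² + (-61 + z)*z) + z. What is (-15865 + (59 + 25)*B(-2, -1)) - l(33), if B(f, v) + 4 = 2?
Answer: -16231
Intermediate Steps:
B(f, v) = -2 (B(f, v) = -4 + 2 = -2)
l(z) = z + z² + z*(-61 + z) (l(z) = (z² + z*(-61 + z)) + z = z + z² + z*(-61 + z))
(-15865 + (59 + 25)*B(-2, -1)) - l(33) = (-15865 + (59 + 25)*(-2)) - 2*33*(-30 + 33) = (-15865 + 84*(-2)) - 2*33*3 = (-15865 - 168) - 1*198 = -16033 - 198 = -16231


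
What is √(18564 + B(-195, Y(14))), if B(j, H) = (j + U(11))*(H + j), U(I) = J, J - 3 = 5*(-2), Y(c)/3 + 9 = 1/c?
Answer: √3104871/7 ≈ 251.72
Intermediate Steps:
Y(c) = -27 + 3/c
J = -7 (J = 3 + 5*(-2) = 3 - 10 = -7)
U(I) = -7
B(j, H) = (-7 + j)*(H + j) (B(j, H) = (j - 7)*(H + j) = (-7 + j)*(H + j))
√(18564 + B(-195, Y(14))) = √(18564 + ((-195)² - 7*(-27 + 3/14) - 7*(-195) + (-27 + 3/14)*(-195))) = √(18564 + (38025 - 7*(-27 + 3*(1/14)) + 1365 + (-27 + 3*(1/14))*(-195))) = √(18564 + (38025 - 7*(-27 + 3/14) + 1365 + (-27 + 3/14)*(-195))) = √(18564 + (38025 - 7*(-375/14) + 1365 - 375/14*(-195))) = √(18564 + (38025 + 375/2 + 1365 + 73125/14)) = √(18564 + 313605/7) = √(443553/7) = √3104871/7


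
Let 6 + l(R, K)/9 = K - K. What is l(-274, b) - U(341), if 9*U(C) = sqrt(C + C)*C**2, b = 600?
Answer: -54 - 116281*sqrt(682)/9 ≈ -3.3746e+5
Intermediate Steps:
l(R, K) = -54 (l(R, K) = -54 + 9*(K - K) = -54 + 9*0 = -54 + 0 = -54)
U(C) = sqrt(2)*C**(5/2)/9 (U(C) = (sqrt(C + C)*C**2)/9 = (sqrt(2*C)*C**2)/9 = ((sqrt(2)*sqrt(C))*C**2)/9 = (sqrt(2)*C**(5/2))/9 = sqrt(2)*C**(5/2)/9)
l(-274, b) - U(341) = -54 - sqrt(2)*341**(5/2)/9 = -54 - sqrt(2)*116281*sqrt(341)/9 = -54 - 116281*sqrt(682)/9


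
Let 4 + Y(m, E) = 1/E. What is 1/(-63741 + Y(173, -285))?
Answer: -285/18167326 ≈ -1.5687e-5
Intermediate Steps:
Y(m, E) = -4 + 1/E
1/(-63741 + Y(173, -285)) = 1/(-63741 + (-4 + 1/(-285))) = 1/(-63741 + (-4 - 1/285)) = 1/(-63741 - 1141/285) = 1/(-18167326/285) = -285/18167326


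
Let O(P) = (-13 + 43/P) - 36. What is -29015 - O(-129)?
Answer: -86897/3 ≈ -28966.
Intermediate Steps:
O(P) = -49 + 43/P
-29015 - O(-129) = -29015 - (-49 + 43/(-129)) = -29015 - (-49 + 43*(-1/129)) = -29015 - (-49 - 1/3) = -29015 - 1*(-148/3) = -29015 + 148/3 = -86897/3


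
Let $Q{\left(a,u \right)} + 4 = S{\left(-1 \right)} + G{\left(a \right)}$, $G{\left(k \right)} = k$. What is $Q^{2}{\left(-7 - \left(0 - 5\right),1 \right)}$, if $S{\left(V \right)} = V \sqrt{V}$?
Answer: $\left(6 + i\right)^{2} \approx 35.0 + 12.0 i$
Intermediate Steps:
$S{\left(V \right)} = V^{\frac{3}{2}}$
$Q{\left(a,u \right)} = -4 + a - i$ ($Q{\left(a,u \right)} = -4 + \left(\left(-1\right)^{\frac{3}{2}} + a\right) = -4 + \left(- i + a\right) = -4 + \left(a - i\right) = -4 + a - i$)
$Q^{2}{\left(-7 - \left(0 - 5\right),1 \right)} = \left(-4 - \left(7 - 5\right) - i\right)^{2} = \left(-4 - 2 - i\right)^{2} = \left(-6 - i\right)^{2}$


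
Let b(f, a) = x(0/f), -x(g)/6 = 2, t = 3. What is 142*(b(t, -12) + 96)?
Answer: 11928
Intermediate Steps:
x(g) = -12 (x(g) = -6*2 = -12)
b(f, a) = -12
142*(b(t, -12) + 96) = 142*(-12 + 96) = 142*84 = 11928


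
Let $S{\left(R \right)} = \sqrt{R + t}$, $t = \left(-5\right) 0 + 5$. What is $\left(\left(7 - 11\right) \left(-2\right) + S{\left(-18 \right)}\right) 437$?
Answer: $3496 + 437 i \sqrt{13} \approx 3496.0 + 1575.6 i$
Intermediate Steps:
$t = 5$ ($t = 0 + 5 = 5$)
$S{\left(R \right)} = \sqrt{5 + R}$ ($S{\left(R \right)} = \sqrt{R + 5} = \sqrt{5 + R}$)
$\left(\left(7 - 11\right) \left(-2\right) + S{\left(-18 \right)}\right) 437 = \left(\left(7 - 11\right) \left(-2\right) + \sqrt{5 - 18}\right) 437 = \left(\left(-4\right) \left(-2\right) + \sqrt{-13}\right) 437 = \left(8 + i \sqrt{13}\right) 437 = 3496 + 437 i \sqrt{13}$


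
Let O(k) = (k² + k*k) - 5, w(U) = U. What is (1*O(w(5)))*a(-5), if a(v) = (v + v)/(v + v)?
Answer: 45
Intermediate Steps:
O(k) = -5 + 2*k² (O(k) = (k² + k²) - 5 = 2*k² - 5 = -5 + 2*k²)
a(v) = 1 (a(v) = (2*v)/((2*v)) = (2*v)*(1/(2*v)) = 1)
(1*O(w(5)))*a(-5) = (1*(-5 + 2*5²))*1 = (1*(-5 + 2*25))*1 = (1*(-5 + 50))*1 = (1*45)*1 = 45*1 = 45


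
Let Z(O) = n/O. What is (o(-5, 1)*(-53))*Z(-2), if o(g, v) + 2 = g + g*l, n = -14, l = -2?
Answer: -1113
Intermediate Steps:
o(g, v) = -2 - g (o(g, v) = -2 + (g + g*(-2)) = -2 + (g - 2*g) = -2 - g)
Z(O) = -14/O
(o(-5, 1)*(-53))*Z(-2) = ((-2 - 1*(-5))*(-53))*(-14/(-2)) = ((-2 + 5)*(-53))*(-14*(-½)) = (3*(-53))*7 = -159*7 = -1113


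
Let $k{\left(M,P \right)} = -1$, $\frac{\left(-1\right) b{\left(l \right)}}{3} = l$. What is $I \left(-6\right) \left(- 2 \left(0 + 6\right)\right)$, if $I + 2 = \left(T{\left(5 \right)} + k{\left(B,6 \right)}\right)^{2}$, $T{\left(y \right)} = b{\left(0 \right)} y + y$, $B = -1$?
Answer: $1008$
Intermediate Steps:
$b{\left(l \right)} = - 3 l$
$T{\left(y \right)} = y$ ($T{\left(y \right)} = \left(-3\right) 0 y + y = 0 y + y = 0 + y = y$)
$I = 14$ ($I = -2 + \left(5 - 1\right)^{2} = -2 + 4^{2} = -2 + 16 = 14$)
$I \left(-6\right) \left(- 2 \left(0 + 6\right)\right) = 14 \left(-6\right) \left(- 2 \left(0 + 6\right)\right) = - 84 \left(\left(-2\right) 6\right) = \left(-84\right) \left(-12\right) = 1008$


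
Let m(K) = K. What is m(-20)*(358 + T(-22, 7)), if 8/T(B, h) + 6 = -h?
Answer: -92920/13 ≈ -7147.7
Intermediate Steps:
T(B, h) = 8/(-6 - h)
m(-20)*(358 + T(-22, 7)) = -20*(358 - 8/(6 + 7)) = -20*(358 - 8/13) = -20*4646/13 = -92920/13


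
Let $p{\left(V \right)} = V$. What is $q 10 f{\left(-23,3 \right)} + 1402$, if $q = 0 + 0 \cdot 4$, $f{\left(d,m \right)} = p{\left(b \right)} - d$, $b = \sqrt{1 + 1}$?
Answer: $1402$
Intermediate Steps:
$b = \sqrt{2} \approx 1.4142$
$f{\left(d,m \right)} = \sqrt{2} - d$
$q = 0$ ($q = 0 + 0 = 0$)
$q 10 f{\left(-23,3 \right)} + 1402 = 0 \cdot 10 \left(\sqrt{2} - -23\right) + 1402 = 0 \left(\sqrt{2} + 23\right) + 1402 = 0 \left(23 + \sqrt{2}\right) + 1402 = 0 + 1402 = 1402$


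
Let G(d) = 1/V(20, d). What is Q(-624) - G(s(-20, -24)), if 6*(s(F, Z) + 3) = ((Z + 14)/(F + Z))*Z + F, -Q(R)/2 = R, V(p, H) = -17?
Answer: 21217/17 ≈ 1248.1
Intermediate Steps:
Q(R) = -2*R
s(F, Z) = -3 + F/6 + Z*(14 + Z)/(6*(F + Z)) (s(F, Z) = -3 + (((Z + 14)/(F + Z))*Z + F)/6 = -3 + (((14 + Z)/(F + Z))*Z + F)/6 = -3 + (Z*(14 + Z)/(F + Z) + F)/6 = -3 + (F + Z*(14 + Z)/(F + Z))/6 = -3 + (F/6 + Z*(14 + Z)/(6*(F + Z))) = -3 + F/6 + Z*(14 + Z)/(6*(F + Z)))
G(d) = -1/17 (G(d) = 1/(-17) = -1/17)
Q(-624) - G(s(-20, -24)) = -2*(-624) - 1*(-1/17) = 1248 + 1/17 = 21217/17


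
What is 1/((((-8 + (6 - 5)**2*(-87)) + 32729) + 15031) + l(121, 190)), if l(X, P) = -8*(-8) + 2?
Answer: 1/47731 ≈ 2.0951e-5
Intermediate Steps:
l(X, P) = 66 (l(X, P) = 64 + 2 = 66)
1/((((-8 + (6 - 5)**2*(-87)) + 32729) + 15031) + l(121, 190)) = 1/((((-8 + (6 - 5)**2*(-87)) + 32729) + 15031) + 66) = 1/((((-8 + 1**2*(-87)) + 32729) + 15031) + 66) = 1/((((-8 + 1*(-87)) + 32729) + 15031) + 66) = 1/((((-8 - 87) + 32729) + 15031) + 66) = 1/(((-95 + 32729) + 15031) + 66) = 1/((32634 + 15031) + 66) = 1/(47665 + 66) = 1/47731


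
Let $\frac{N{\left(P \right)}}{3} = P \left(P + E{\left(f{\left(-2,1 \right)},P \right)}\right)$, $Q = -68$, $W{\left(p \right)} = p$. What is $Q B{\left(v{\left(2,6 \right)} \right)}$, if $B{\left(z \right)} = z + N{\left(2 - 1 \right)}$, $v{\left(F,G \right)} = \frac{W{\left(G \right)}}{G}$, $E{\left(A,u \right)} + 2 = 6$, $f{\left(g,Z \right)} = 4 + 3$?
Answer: $-1088$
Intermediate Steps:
$f{\left(g,Z \right)} = 7$
$E{\left(A,u \right)} = 4$ ($E{\left(A,u \right)} = -2 + 6 = 4$)
$v{\left(F,G \right)} = 1$ ($v{\left(F,G \right)} = \frac{G}{G} = 1$)
$N{\left(P \right)} = 3 P \left(4 + P\right)$ ($N{\left(P \right)} = 3 P \left(P + 4\right) = 3 P \left(4 + P\right)$)
$B{\left(z \right)} = 15 + z$ ($B{\left(z \right)} = z + 3 \left(2 - 1\right) \left(4 + \left(2 - 1\right)\right) = z + 3 \cdot 1 \left(4 + 1\right) = z + 3 \cdot 1 \cdot 5 = z + 15 = 15 + z$)
$Q B{\left(v{\left(2,6 \right)} \right)} = - 68 \left(15 + 1\right) = \left(-68\right) 16 = -1088$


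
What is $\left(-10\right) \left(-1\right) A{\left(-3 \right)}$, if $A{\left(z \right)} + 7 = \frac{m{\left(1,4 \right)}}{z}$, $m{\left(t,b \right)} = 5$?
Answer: $- \frac{260}{3} \approx -86.667$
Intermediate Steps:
$A{\left(z \right)} = -7 + \frac{5}{z}$
$\left(-10\right) \left(-1\right) A{\left(-3 \right)} = \left(-10\right) \left(-1\right) \left(-7 + \frac{5}{-3}\right) = 10 \left(-7 + 5 \left(- \frac{1}{3}\right)\right) = 10 \left(-7 - \frac{5}{3}\right) = 10 \left(- \frac{26}{3}\right) = - \frac{260}{3}$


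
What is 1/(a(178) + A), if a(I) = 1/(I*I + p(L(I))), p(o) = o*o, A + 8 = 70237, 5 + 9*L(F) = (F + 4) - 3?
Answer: 288520/20262471089 ≈ 1.4239e-5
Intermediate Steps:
L(F) = -4/9 + F/9 (L(F) = -5/9 + ((F + 4) - 3)/9 = -5/9 + ((4 + F) - 3)/9 = -5/9 + (1 + F)/9 = -5/9 + (⅑ + F/9) = -4/9 + F/9)
A = 70229 (A = -8 + 70237 = 70229)
p(o) = o²
a(I) = 1/(I² + (-4/9 + I/9)²) (a(I) = 1/(I*I + (-4/9 + I/9)²) = 1/(I² + (-4/9 + I/9)²))
1/(a(178) + A) = 1/(81/((-4 + 178)² + 81*178²) + 70229) = 1/(81/(174² + 81*31684) + 70229) = 1/(81/(30276 + 2566404) + 70229) = 1/(81/2596680 + 70229) = 1/(81*(1/2596680) + 70229) = 1/(9/288520 + 70229) = 1/(20262471089/288520) = 288520/20262471089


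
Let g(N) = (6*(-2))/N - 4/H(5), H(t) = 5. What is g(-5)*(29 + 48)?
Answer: 616/5 ≈ 123.20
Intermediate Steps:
g(N) = -4/5 - 12/N (g(N) = (6*(-2))/N - 4/5 = -12/N - 4*1/5 = -12/N - 4/5 = -4/5 - 12/N)
g(-5)*(29 + 48) = (-4/5 - 12/(-5))*(29 + 48) = (-4/5 - 12*(-1/5))*77 = (-4/5 + 12/5)*77 = (8/5)*77 = 616/5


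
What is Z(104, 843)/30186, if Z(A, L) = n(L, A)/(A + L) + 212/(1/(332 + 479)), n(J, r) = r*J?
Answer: 81453638/14293071 ≈ 5.6988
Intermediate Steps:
n(J, r) = J*r
Z(A, L) = 171932 + A*L/(A + L) (Z(A, L) = (L*A)/(A + L) + 212/(1/(332 + 479)) = (A*L)/(A + L) + 212/(1/811) = A*L/(A + L) + 212/(1/811) = A*L/(A + L) + 212*811 = A*L/(A + L) + 171932 = 171932 + A*L/(A + L))
Z(104, 843)/30186 = ((171932*104 + 171932*843 + 104*843)/(104 + 843))/30186 = ((17880928 + 144938676 + 87672)/947)*(1/30186) = ((1/947)*162907276)*(1/30186) = (162907276/947)*(1/30186) = 81453638/14293071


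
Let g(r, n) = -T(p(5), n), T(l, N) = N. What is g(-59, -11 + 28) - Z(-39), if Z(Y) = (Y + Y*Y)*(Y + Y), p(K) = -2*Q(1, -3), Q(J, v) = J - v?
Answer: 115579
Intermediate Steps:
p(K) = -8 (p(K) = -2*(1 - 1*(-3)) = -2*(1 + 3) = -2*4 = -8)
g(r, n) = -n
Z(Y) = 2*Y*(Y + Y²) (Z(Y) = (Y + Y²)*(2*Y) = 2*Y*(Y + Y²))
g(-59, -11 + 28) - Z(-39) = -(-11 + 28) - 2*(-39)²*(1 - 39) = -1*17 - 2*1521*(-38) = -17 - 1*(-115596) = -17 + 115596 = 115579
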